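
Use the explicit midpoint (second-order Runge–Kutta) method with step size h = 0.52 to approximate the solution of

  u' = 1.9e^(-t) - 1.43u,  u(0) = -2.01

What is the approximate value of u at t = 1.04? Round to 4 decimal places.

-0.1260

Midpoint: k1 = f(t_n, u_n); k2 = f(t_n + h/2, u_n + (h/2)·k1); u_{n+1} = u_n + h·k2.
t=0.000000, u=-2.010000:
  k1 = f(0.000000, -2.010000) = 4.774300
  k2 = f(0.260000, -0.768682) = 2.564213
  u ← -2.010000 + 0.52·2.564213 = -0.676609
t=0.520000, u=-0.676609:
  k1 = f(0.520000, -0.676609) = 2.097140
  k2 = f(0.780000, -0.131353) = 1.058806
  u ← -0.676609 + 0.52·1.058806 = -0.126030
u(1.04) ≈ -0.1260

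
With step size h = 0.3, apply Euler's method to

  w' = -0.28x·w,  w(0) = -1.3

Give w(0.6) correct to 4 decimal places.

Euler: w_{n+1} = w_n + h·f(x_n, w_n).
x=0.000000, w=-1.300000: f=0.000000 → w ← -1.300000 + 0.3·0.000000 = -1.300000
x=0.300000, w=-1.300000: f=0.109200 → w ← -1.300000 + 0.3·0.109200 = -1.267240
w(0.6) ≈ -1.2672

-1.2672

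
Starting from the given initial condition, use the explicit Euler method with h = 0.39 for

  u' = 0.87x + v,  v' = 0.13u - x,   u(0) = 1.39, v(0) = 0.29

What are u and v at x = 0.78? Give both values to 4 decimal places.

1.7760, 0.2846

Euler on (u,v): u_{n+1} = u_n + h·u', v_{n+1} = v_n + h·v'.
0.000000: (1.390000, 0.290000); f=(0.290000, 0.180700) → (1.503100, 0.360473)
0.390000: (1.503100, 0.360473); f=(0.699773, -0.194597) → (1.776011, 0.284580)
(u(0.78), v(0.78)) ≈ (1.7760, 0.2846)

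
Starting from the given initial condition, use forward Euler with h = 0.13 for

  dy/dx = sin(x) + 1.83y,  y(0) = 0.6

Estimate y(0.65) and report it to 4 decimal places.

1.9531

Euler: y_{n+1} = y_n + h·f(x_n, y_n).
x=0.000000, y=0.600000: f=1.098000 → y ← 0.600000 + 0.13·1.098000 = 0.742740
x=0.130000, y=0.742740: f=1.488848 → y ← 0.742740 + 0.13·1.488848 = 0.936290
x=0.260000, y=0.936290: f=1.970492 → y ← 0.936290 + 0.13·1.970492 = 1.192454
x=0.390000, y=1.192454: f=2.562380 → y ← 1.192454 + 0.13·2.562380 = 1.525564
x=0.520000, y=1.525564: f=3.288661 → y ← 1.525564 + 0.13·3.288661 = 1.953090
y(0.65) ≈ 1.9531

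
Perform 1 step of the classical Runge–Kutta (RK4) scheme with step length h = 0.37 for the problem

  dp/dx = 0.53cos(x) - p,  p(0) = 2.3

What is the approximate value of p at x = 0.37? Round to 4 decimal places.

1.7486

RK4: k1 = f(x_n, p_n); k2 = f(x_n + h/2, p_n + (h/2)·k1); k3 = f(x_n + h/2, p_n + (h/2)·k2); k4 = f(x_n + h, p_n + h·k3); p_{n+1} = p_n + (h/6)·(k1 + 2k2 + 2k3 + k4).
x=0.000000, p=2.300000:
  k1 = f(0.000000, 2.300000) = -1.770000
  k2 = f(0.185000, 1.972550) = -1.451594
  k3 = f(0.185000, 2.031455) = -1.510499
  k4 = f(0.370000, 1.741115) = -1.246982
  p ← 2.300000 + (0.37/6)·(k1 + 2k2 + 2k3 + k4) = 1.748628
p(0.37) ≈ 1.7486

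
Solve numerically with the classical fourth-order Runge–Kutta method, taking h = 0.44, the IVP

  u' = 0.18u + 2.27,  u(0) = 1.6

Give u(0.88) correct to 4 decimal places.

RK4: k1 = f(t_n, u_n); k2 = f(t_n + h/2, u_n + (h/2)·k1); k3 = f(t_n + h/2, u_n + (h/2)·k2); k4 = f(t_n + h, u_n + h·k3); u_{n+1} = u_n + (h/6)·(k1 + 2k2 + 2k3 + k4).
t=0.000000, u=1.600000:
  k1 = f(0.000000, 1.600000) = 2.558000
  k2 = f(0.220000, 2.162760) = 2.659297
  k3 = f(0.220000, 2.185045) = 2.663308
  k4 = f(0.440000, 2.771856) = 2.768934
  u ← 1.600000 + (0.44/6)·(k1 + 2k2 + 2k3 + k4) = 2.771291
t=0.440000, u=2.771291:
  k1 = f(0.440000, 2.771291) = 2.768832
  k2 = f(0.660000, 3.380434) = 2.878478
  k3 = f(0.660000, 3.404556) = 2.882820
  k4 = f(0.880000, 4.039731) = 2.997152
  u ← 2.771291 + (0.44/6)·(k1 + 2k2 + 2k3 + k4) = 4.039120
u(0.88) ≈ 4.0391

4.0391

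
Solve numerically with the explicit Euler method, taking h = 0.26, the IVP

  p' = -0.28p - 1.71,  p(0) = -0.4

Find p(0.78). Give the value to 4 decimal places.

Euler: p_{n+1} = p_n + h·f(x_n, p_n).
x=0.000000, p=-0.400000: f=-1.598000 → p ← -0.400000 + 0.26·(-1.598000) = -0.815480
x=0.260000, p=-0.815480: f=-1.481666 → p ← -0.815480 + 0.26·(-1.481666) = -1.200713
x=0.520000, p=-1.200713: f=-1.373800 → p ← -1.200713 + 0.26·(-1.373800) = -1.557901
p(0.78) ≈ -1.5579

-1.5579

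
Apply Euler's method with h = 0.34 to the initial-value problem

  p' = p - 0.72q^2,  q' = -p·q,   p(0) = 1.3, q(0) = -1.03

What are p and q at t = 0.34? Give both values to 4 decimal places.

1.4823, -0.5747

Euler on (p,q): p_{n+1} = p_n + h·p', q_{n+1} = q_n + h·q'.
0.000000: (1.300000, -1.030000); f=(0.536152, 1.339000) → (1.482292, -0.574740)
(p(0.34), q(0.34)) ≈ (1.4823, -0.5747)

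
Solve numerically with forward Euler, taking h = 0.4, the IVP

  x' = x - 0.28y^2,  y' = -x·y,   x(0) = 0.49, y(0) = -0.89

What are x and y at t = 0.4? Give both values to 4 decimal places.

Euler on (x,y): x_{n+1} = x_n + h·x', y_{n+1} = y_n + h·y'.
0.000000: (0.490000, -0.890000); f=(0.268212, 0.436100) → (0.597285, -0.715560)
(x(0.4), y(0.4)) ≈ (0.5973, -0.7156)

0.5973, -0.7156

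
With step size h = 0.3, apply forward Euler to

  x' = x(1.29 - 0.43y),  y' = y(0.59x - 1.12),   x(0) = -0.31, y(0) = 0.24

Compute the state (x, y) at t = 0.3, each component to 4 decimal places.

Euler on (x,y): x_{n+1} = x_n + h·x', y_{n+1} = y_n + h·y'.
0.000000: (-0.310000, 0.240000); f=(-0.367908, -0.312696) → (-0.420372, 0.146191)
(x(0.3), y(0.3)) ≈ (-0.4204, 0.1462)

-0.4204, 0.1462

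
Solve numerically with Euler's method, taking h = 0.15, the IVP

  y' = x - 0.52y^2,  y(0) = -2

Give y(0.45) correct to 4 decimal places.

-3.2328

Euler: y_{n+1} = y_n + h·f(x_n, y_n).
x=0.000000, y=-2.000000: f=-2.080000 → y ← -2.000000 + 0.15·(-2.080000) = -2.312000
x=0.150000, y=-2.312000: f=-2.629579 → y ← -2.312000 + 0.15·(-2.629579) = -2.706437
x=0.300000, y=-2.706437: f=-3.508896 → y ← -2.706437 + 0.15·(-3.508896) = -3.232771
y(0.45) ≈ -3.2328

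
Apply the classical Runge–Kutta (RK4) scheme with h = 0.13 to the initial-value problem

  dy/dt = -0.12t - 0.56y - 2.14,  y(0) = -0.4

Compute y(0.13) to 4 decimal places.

-0.6412

RK4: k1 = f(t_n, y_n); k2 = f(t_n + h/2, y_n + (h/2)·k1); k3 = f(t_n + h/2, y_n + (h/2)·k2); k4 = f(t_n + h, y_n + h·k3); y_{n+1} = y_n + (h/6)·(k1 + 2k2 + 2k3 + k4).
t=0.000000, y=-0.400000:
  k1 = f(0.000000, -0.400000) = -1.916000
  k2 = f(0.065000, -0.524540) = -1.854058
  k3 = f(0.065000, -0.520514) = -1.856312
  k4 = f(0.130000, -0.641321) = -1.796460
  y ← -0.400000 + (0.13/6)·(k1 + 2k2 + 2k3 + k4) = -0.641219
y(0.13) ≈ -0.6412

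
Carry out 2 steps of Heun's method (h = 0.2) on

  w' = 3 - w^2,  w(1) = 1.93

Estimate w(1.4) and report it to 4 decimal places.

1.7901

Heun: k1 = f(s_n, w_n); k2 = f(s_n + h, w_n + h·k1); w_{n+1} = w_n + (h/2)·(k1 + k2).
s=1.000000, w=1.930000:
  k1 = f(1.000000, 1.930000) = -0.724900
  k2 = f(1.200000, 1.785020) = -0.186296
  w ← 1.930000 + (0.2/2)·(-0.724900 + (-0.186296)) = 1.838880
s=1.200000, w=1.838880:
  k1 = f(1.200000, 1.838880) = -0.381481
  k2 = f(1.400000, 1.762584) = -0.106703
  w ← 1.838880 + (0.2/2)·(-0.381481 + (-0.106703)) = 1.790062
w(1.4) ≈ 1.7901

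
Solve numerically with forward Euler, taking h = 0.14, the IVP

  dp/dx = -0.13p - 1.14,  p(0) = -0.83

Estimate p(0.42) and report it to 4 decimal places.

Euler: p_{n+1} = p_n + h·f(x_n, p_n).
x=0.000000, p=-0.830000: f=-1.032100 → p ← -0.830000 + 0.14·(-1.032100) = -0.974494
x=0.140000, p=-0.974494: f=-1.013316 → p ← -0.974494 + 0.14·(-1.013316) = -1.116358
x=0.280000, p=-1.116358: f=-0.994873 → p ← -1.116358 + 0.14·(-0.994873) = -1.255640
p(0.42) ≈ -1.2556

-1.2556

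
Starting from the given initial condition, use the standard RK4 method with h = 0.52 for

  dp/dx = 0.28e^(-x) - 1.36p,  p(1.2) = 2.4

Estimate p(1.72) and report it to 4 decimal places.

RK4: k1 = f(x_n, p_n); k2 = f(x_n + h/2, p_n + (h/2)·k1); k3 = f(x_n + h/2, p_n + (h/2)·k2); k4 = f(x_n + h, p_n + h·k3); p_{n+1} = p_n + (h/6)·(k1 + 2k2 + 2k3 + k4).
x=1.200000, p=2.400000:
  k1 = f(1.200000, 2.400000) = -3.179666
  k2 = f(1.460000, 1.573287) = -2.074644
  k3 = f(1.460000, 1.860593) = -2.465380
  k4 = f(1.720000, 1.118003) = -1.470345
  p ← 2.400000 + (0.52/6)·(k1 + 2k2 + 2k3 + k4) = 1.210062
p(1.72) ≈ 1.2101

1.2101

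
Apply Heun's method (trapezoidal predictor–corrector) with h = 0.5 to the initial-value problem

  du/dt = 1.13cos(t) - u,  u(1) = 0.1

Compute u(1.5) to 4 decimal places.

Heun: k1 = f(t_n, u_n); k2 = f(t_n + h, u_n + h·k1); u_{n+1} = u_n + (h/2)·(k1 + k2).
t=1.000000, u=0.100000:
  k1 = f(1.000000, 0.100000) = 0.510542
  k2 = f(1.500000, 0.355271) = -0.275338
  u ← 0.100000 + (0.5/2)·(0.510542 + (-0.275338)) = 0.158801
u(1.5) ≈ 0.1588

0.1588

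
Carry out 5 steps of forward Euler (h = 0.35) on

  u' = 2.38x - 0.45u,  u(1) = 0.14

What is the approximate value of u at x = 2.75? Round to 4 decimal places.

5.5947

Euler: u_{n+1} = u_n + h·f(x_n, u_n).
x=1.000000, u=0.140000: f=2.317000 → u ← 0.140000 + 0.35·2.317000 = 0.950950
x=1.350000, u=0.950950: f=2.785073 → u ← 0.950950 + 0.35·2.785073 = 1.925725
x=1.700000, u=1.925725: f=3.179424 → u ← 1.925725 + 0.35·3.179424 = 3.038524
x=2.050000, u=3.038524: f=3.511664 → u ← 3.038524 + 0.35·3.511664 = 4.267606
x=2.400000, u=4.267606: f=3.791577 → u ← 4.267606 + 0.35·3.791577 = 5.594658
u(2.75) ≈ 5.5947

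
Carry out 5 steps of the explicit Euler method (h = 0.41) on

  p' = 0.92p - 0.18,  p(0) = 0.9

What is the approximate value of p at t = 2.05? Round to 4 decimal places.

3.6852

Euler: p_{n+1} = p_n + h·f(t_n, p_n).
t=0.000000, p=0.900000: f=0.648000 → p ← 0.900000 + 0.41·0.648000 = 1.165680
t=0.410000, p=1.165680: f=0.892426 → p ← 1.165680 + 0.41·0.892426 = 1.531574
t=0.820000, p=1.531574: f=1.229049 → p ← 1.531574 + 0.41·1.229049 = 2.035484
t=1.230000, p=2.035484: f=1.692646 → p ← 2.035484 + 0.41·1.692646 = 2.729469
t=1.640000, p=2.729469: f=2.331112 → p ← 2.729469 + 0.41·2.331112 = 3.685225
p(2.05) ≈ 3.6852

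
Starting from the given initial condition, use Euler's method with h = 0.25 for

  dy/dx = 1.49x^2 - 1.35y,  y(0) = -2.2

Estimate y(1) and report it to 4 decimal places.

Euler: y_{n+1} = y_n + h·f(x_n, y_n).
x=0.000000, y=-2.200000: f=2.970000 → y ← -2.200000 + 0.25·2.970000 = -1.457500
x=0.250000, y=-1.457500: f=2.060750 → y ← -1.457500 + 0.25·2.060750 = -0.942312
x=0.500000, y=-0.942312: f=1.644622 → y ← -0.942312 + 0.25·1.644622 = -0.531157
x=0.750000, y=-0.531157: f=1.555187 → y ← -0.531157 + 0.25·1.555187 = -0.142360
y(1) ≈ -0.1424

-0.1424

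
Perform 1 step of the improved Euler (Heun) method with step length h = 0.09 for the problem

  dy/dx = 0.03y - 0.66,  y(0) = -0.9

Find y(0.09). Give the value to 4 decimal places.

Heun: k1 = f(x_n, y_n); k2 = f(x_n + h, y_n + h·k1); y_{n+1} = y_n + (h/2)·(k1 + k2).
x=0.000000, y=-0.900000:
  k1 = f(0.000000, -0.900000) = -0.687000
  k2 = f(0.090000, -0.961830) = -0.688855
  y ← -0.900000 + (0.09/2)·(-0.687000 + (-0.688855)) = -0.961913
y(0.09) ≈ -0.9619

-0.9619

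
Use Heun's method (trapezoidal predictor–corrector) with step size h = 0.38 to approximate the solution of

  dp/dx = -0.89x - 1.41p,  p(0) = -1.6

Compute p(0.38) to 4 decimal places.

-1.0366

Heun: k1 = f(x_n, p_n); k2 = f(x_n + h, p_n + h·k1); p_{n+1} = p_n + (h/2)·(k1 + k2).
x=0.000000, p=-1.600000:
  k1 = f(0.000000, -1.600000) = 2.256000
  k2 = f(0.380000, -0.742720) = 0.709035
  p ← -1.600000 + (0.38/2)·(2.256000 + 0.709035) = -1.036643
p(0.38) ≈ -1.0366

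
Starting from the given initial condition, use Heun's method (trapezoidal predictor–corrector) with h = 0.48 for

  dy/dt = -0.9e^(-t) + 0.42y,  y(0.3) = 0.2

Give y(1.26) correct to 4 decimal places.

Heun: k1 = f(t_n, y_n); k2 = f(t_n + h, y_n + h·k1); y_{n+1} = y_n + (h/2)·(k1 + k2).
t=0.300000, y=0.200000:
  k1 = f(0.300000, 0.200000) = -0.582736
  k2 = f(0.780000, -0.079713) = -0.446045
  y ← 0.200000 + (0.48/2)·(-0.582736 + (-0.446045)) = -0.046908
t=0.780000, y=-0.046908:
  k1 = f(0.780000, -0.046908) = -0.432267
  k2 = f(1.260000, -0.254396) = -0.362135
  y ← -0.046908 + (0.48/2)·(-0.432267 + (-0.362135)) = -0.237564
y(1.26) ≈ -0.2376

-0.2376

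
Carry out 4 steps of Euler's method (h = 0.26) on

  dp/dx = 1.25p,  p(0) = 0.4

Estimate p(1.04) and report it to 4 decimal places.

1.2329

Euler: p_{n+1} = p_n + h·f(x_n, p_n).
x=0.000000, p=0.400000: f=0.500000 → p ← 0.400000 + 0.26·0.500000 = 0.530000
x=0.260000, p=0.530000: f=0.662500 → p ← 0.530000 + 0.26·0.662500 = 0.702250
x=0.520000, p=0.702250: f=0.877813 → p ← 0.702250 + 0.26·0.877813 = 0.930481
x=0.780000, p=0.930481: f=1.163102 → p ← 0.930481 + 0.26·1.163102 = 1.232888
p(1.04) ≈ 1.2329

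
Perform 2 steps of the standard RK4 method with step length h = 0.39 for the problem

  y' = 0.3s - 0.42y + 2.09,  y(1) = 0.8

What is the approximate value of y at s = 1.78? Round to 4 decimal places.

2.2482

RK4: k1 = f(s_n, y_n); k2 = f(s_n + h/2, y_n + (h/2)·k1); k3 = f(s_n + h/2, y_n + (h/2)·k2); k4 = f(s_n + h, y_n + h·k3); y_{n+1} = y_n + (h/6)·(k1 + 2k2 + 2k3 + k4).
s=1.000000, y=0.800000:
  k1 = f(1.000000, 0.800000) = 2.054000
  k2 = f(1.195000, 1.200530) = 1.944277
  k3 = f(1.195000, 1.179134) = 1.953264
  k4 = f(1.390000, 1.561773) = 1.851055
  y ← 0.800000 + (0.39/6)·(k1 + 2k2 + 2k3 + k4) = 1.560509
s=1.390000, y=1.560509:
  k1 = f(1.390000, 1.560509) = 1.851586
  k2 = f(1.585000, 1.921568) = 1.758441
  k3 = f(1.585000, 1.903405) = 1.766070
  k4 = f(1.780000, 2.249276) = 1.679304
  y ← 1.560509 + (0.39/6)·(k1 + 2k2 + 2k3 + k4) = 2.248203
y(1.78) ≈ 2.2482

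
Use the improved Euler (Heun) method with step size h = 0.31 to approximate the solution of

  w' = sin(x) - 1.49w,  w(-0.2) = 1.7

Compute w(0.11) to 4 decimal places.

1.0966

Heun: k1 = f(x_n, w_n); k2 = f(x_n + h, w_n + h·k1); w_{n+1} = w_n + (h/2)·(k1 + k2).
x=-0.200000, w=1.700000:
  k1 = f(-0.200000, 1.700000) = -2.731669
  k2 = f(0.110000, 0.853183) = -1.161464
  w ← 1.700000 + (0.31/2)·(-2.731669 + (-1.161464)) = 1.096564
w(0.11) ≈ 1.0966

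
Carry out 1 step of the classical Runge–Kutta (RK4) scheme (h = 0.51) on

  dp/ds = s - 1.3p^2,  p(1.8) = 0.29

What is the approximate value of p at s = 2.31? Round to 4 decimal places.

RK4: k1 = f(s_n, p_n); k2 = f(s_n + h/2, p_n + (h/2)·k1); k3 = f(s_n + h/2, p_n + (h/2)·k2); k4 = f(s_n + h, p_n + h·k3); p_{n+1} = p_n + (h/6)·(k1 + 2k2 + 2k3 + k4).
s=1.800000, p=0.290000:
  k1 = f(1.800000, 0.290000) = 1.690670
  k2 = f(2.055000, 0.721121) = 1.378980
  k3 = f(2.055000, 0.641640) = 1.519788
  k4 = f(2.310000, 1.065092) = 0.835254
  p ← 0.290000 + (0.51/6)·(k1 + 2k2 + 2k3 + k4) = 0.997494
p(2.31) ≈ 0.9975

0.9975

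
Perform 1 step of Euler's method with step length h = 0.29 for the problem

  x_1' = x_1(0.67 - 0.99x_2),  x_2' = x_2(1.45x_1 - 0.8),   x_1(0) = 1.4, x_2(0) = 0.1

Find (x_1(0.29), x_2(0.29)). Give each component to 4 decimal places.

Euler on (x_1,x_2): x_1_{n+1} = x_1_n + h·x_1', x_2_{n+1} = x_2_n + h·x_2'.
0.000000: (1.400000, 0.100000); f=(0.799400, 0.123000) → (1.631826, 0.135670)
(x_1(0.29), x_2(0.29)) ≈ (1.6318, 0.1357)

1.6318, 0.1357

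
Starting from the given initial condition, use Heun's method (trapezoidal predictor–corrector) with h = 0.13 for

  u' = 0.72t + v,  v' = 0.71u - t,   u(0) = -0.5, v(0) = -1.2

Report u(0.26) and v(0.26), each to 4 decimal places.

-0.8037, -1.3544

Heun on (u,v): k1 = f(t_n, state_n); k2 = f(t_n + h, state_n + h·k1); state_{n+1} = state_n + (h/2)·(k1 + k2).
0.000000: (-0.500000, -1.200000)
  k1 = (-1.200000, -0.355000)
  predictor → (-0.656000, -1.246150)
  k2 = (-1.152550, -0.595760)
  → (-0.652916, -1.261799)
0.130000: (-0.652916, -1.261799)
  k1 = (-1.168199, -0.593570)
  predictor → (-0.804782, -1.338964)
  k2 = (-1.151764, -0.831395)
  → (-0.803713, -1.354422)
(u(0.26), v(0.26)) ≈ (-0.8037, -1.3544)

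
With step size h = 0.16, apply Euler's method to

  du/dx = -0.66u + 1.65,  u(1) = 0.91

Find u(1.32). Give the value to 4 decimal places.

1.2281

Euler: u_{n+1} = u_n + h·f(x_n, u_n).
x=1.000000, u=0.910000: f=1.049400 → u ← 0.910000 + 0.16·1.049400 = 1.077904
x=1.160000, u=1.077904: f=0.938583 → u ← 1.077904 + 0.16·0.938583 = 1.228077
u(1.32) ≈ 1.2281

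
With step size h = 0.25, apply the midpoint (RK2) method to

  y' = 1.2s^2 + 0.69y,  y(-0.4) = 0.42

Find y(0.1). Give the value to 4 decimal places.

0.6248

Midpoint: k1 = f(s_n, y_n); k2 = f(s_n + h/2, y_n + (h/2)·k1); y_{n+1} = y_n + h·k2.
s=-0.400000, y=0.420000:
  k1 = f(-0.400000, 0.420000) = 0.481800
  k2 = f(-0.275000, 0.480225) = 0.422105
  y ← 0.420000 + 0.25·0.422105 = 0.525526
s=-0.150000, y=0.525526:
  k1 = f(-0.150000, 0.525526) = 0.389613
  k2 = f(-0.025000, 0.574228) = 0.396967
  y ← 0.525526 + 0.25·0.396967 = 0.624768
y(0.1) ≈ 0.6248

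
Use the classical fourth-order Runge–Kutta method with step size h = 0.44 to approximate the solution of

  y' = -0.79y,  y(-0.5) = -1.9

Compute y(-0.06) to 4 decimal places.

RK4: k1 = f(x_n, y_n); k2 = f(x_n + h/2, y_n + (h/2)·k1); k3 = f(x_n + h/2, y_n + (h/2)·k2); k4 = f(x_n + h, y_n + h·k3); y_{n+1} = y_n + (h/6)·(k1 + 2k2 + 2k3 + k4).
x=-0.500000, y=-1.900000:
  k1 = f(-0.500000, -1.900000) = 1.501000
  k2 = f(-0.280000, -1.569780) = 1.240126
  k3 = f(-0.280000, -1.627172) = 1.285466
  k4 = f(-0.060000, -1.334395) = 1.054172
  y ← -1.900000 + (0.44/6)·(k1 + 2k2 + 2k3 + k4) = -1.342201
y(-0.06) ≈ -1.3422

-1.3422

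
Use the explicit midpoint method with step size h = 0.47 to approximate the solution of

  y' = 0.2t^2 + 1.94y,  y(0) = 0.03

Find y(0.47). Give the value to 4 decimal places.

0.0750

Midpoint: k1 = f(t_n, y_n); k2 = f(t_n + h/2, y_n + (h/2)·k1); y_{n+1} = y_n + h·k2.
t=0.000000, y=0.030000:
  k1 = f(0.000000, 0.030000) = 0.058200
  k2 = f(0.235000, 0.043677) = 0.095778
  y ← 0.030000 + 0.47·0.095778 = 0.075016
y(0.47) ≈ 0.0750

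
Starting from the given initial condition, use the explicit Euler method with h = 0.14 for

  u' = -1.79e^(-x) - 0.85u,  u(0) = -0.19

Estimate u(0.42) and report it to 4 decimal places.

Euler: u_{n+1} = u_n + h·f(x_n, u_n).
x=0.000000, u=-0.190000: f=-1.628500 → u ← -0.190000 + 0.14·(-1.628500) = -0.417990
x=0.140000, u=-0.417990: f=-1.200860 → u ← -0.417990 + 0.14·(-1.200860) = -0.586110
x=0.280000, u=-0.586110: f=-0.854659 → u ← -0.586110 + 0.14·(-0.854659) = -0.705763
u(0.42) ≈ -0.7058

-0.7058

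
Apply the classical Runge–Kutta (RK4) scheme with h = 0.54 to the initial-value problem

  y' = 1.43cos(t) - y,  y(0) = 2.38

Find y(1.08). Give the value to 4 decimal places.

1.5331

RK4: k1 = f(t_n, y_n); k2 = f(t_n + h/2, y_n + (h/2)·k1); k3 = f(t_n + h/2, y_n + (h/2)·k2); k4 = f(t_n + h, y_n + h·k3); y_{n+1} = y_n + (h/6)·(k1 + 2k2 + 2k3 + k4).
t=0.000000, y=2.380000:
  k1 = f(0.000000, 2.380000) = -0.950000
  k2 = f(0.270000, 2.123500) = -0.745308
  k3 = f(0.270000, 2.178767) = -0.800575
  k4 = f(0.540000, 1.947690) = -0.721166
  y ← 2.380000 + (0.54/6)·(k1 + 2k2 + 2k3 + k4) = 1.951336
t=0.540000, y=1.951336:
  k1 = f(0.540000, 1.951336) = -0.724813
  k2 = f(0.810000, 1.755637) = -0.769654
  k3 = f(0.810000, 1.743530) = -0.757547
  k4 = f(1.080000, 1.542261) = -0.868261
  y ← 1.951336 + (0.54/6)·(k1 + 2k2 + 2k3 + k4) = 1.533063
y(1.08) ≈ 1.5331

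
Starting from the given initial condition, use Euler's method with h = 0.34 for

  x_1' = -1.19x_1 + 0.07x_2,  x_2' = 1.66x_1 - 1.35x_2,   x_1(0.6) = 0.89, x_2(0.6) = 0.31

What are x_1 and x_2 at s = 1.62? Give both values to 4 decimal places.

Euler on (x_1,x_2): x_1_{n+1} = x_1_n + h·x_1', x_2_{n+1} = x_2_n + h·x_2'.
0.600000: (0.890000, 0.310000); f=(-1.037400, 1.058900) → (0.537284, 0.670026)
0.940000: (0.537284, 0.670026); f=(-0.592466, -0.012644) → (0.335846, 0.665727)
1.280000: (0.335846, 0.665727); f=(-0.353055, -0.341228) → (0.215807, 0.549710)
(x_1(1.62), x_2(1.62)) ≈ (0.2158, 0.5497)

0.2158, 0.5497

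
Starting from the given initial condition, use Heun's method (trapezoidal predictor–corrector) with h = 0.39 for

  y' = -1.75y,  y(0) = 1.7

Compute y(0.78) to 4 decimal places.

0.5150

Heun: k1 = f(x_n, y_n); k2 = f(x_n + h, y_n + h·k1); y_{n+1} = y_n + (h/2)·(k1 + k2).
x=0.000000, y=1.700000:
  k1 = f(0.000000, 1.700000) = -2.975000
  k2 = f(0.390000, 0.539750) = -0.944562
  y ← 1.700000 + (0.39/2)·(-2.975000 + (-0.944562)) = 0.935685
x=0.390000, y=0.935685:
  k1 = f(0.390000, 0.935685) = -1.637449
  k2 = f(0.780000, 0.297080) = -0.519890
  y ← 0.935685 + (0.39/2)·(-1.637449 + (-0.519890)) = 0.515004
y(0.78) ≈ 0.5150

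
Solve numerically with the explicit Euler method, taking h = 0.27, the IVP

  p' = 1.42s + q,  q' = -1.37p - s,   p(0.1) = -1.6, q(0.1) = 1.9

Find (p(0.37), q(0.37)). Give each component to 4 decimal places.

Euler on (p,q): p_{n+1} = p_n + h·p', q_{n+1} = q_n + h·q'.
0.100000: (-1.600000, 1.900000); f=(2.042000, 2.092000) → (-1.048660, 2.464840)
(p(0.37), q(0.37)) ≈ (-1.0487, 2.4648)

-1.0487, 2.4648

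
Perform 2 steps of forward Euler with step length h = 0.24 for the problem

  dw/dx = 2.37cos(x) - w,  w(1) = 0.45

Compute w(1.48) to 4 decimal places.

Euler: w_{n+1} = w_n + h·f(x_n, w_n).
x=1.000000, w=0.450000: f=0.830516 → w ← 0.450000 + 0.24·0.830516 = 0.649324
x=1.240000, w=0.649324: f=0.120443 → w ← 0.649324 + 0.24·0.120443 = 0.678230
w(1.48) ≈ 0.6782

0.6782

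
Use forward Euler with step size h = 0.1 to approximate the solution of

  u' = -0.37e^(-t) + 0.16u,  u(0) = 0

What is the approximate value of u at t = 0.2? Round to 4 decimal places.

-0.0711

Euler: u_{n+1} = u_n + h·f(t_n, u_n).
t=0.000000, u=0.000000: f=-0.370000 → u ← 0.000000 + 0.1·(-0.370000) = -0.037000
t=0.100000, u=-0.037000: f=-0.340710 → u ← -0.037000 + 0.1·(-0.340710) = -0.071071
u(0.2) ≈ -0.0711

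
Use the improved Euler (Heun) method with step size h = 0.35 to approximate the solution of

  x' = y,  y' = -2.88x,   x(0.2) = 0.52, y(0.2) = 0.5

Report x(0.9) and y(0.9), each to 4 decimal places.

0.4575, -0.7006

Heun on (x,y): k1 = f(t_n, state_n); k2 = f(t_n + h, state_n + h·k1); state_{n+1} = state_n + (h/2)·(k1 + k2).
0.200000: (0.520000, 0.500000)
  k1 = (0.500000, -1.497600)
  predictor → (0.695000, -0.024160)
  k2 = (-0.024160, -2.001600)
  → (0.603272, -0.112360)
0.550000: (0.603272, -0.112360)
  k1 = (-0.112360, -1.737423)
  predictor → (0.563946, -0.720458)
  k2 = (-0.720458, -1.624164)
  → (0.457529, -0.700638)
(x(0.9), y(0.9)) ≈ (0.4575, -0.7006)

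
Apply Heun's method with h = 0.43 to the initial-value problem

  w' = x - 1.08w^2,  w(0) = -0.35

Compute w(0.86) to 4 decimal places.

-0.0798

Heun: k1 = f(x_n, w_n); k2 = f(x_n + h, w_n + h·k1); w_{n+1} = w_n + (h/2)·(k1 + k2).
x=0.000000, w=-0.350000:
  k1 = f(0.000000, -0.350000) = -0.132300
  k2 = f(0.430000, -0.406889) = 0.251197
  w ← -0.350000 + (0.43/2)·(-0.132300 + 0.251197) = -0.324437
x=0.430000, w=-0.324437:
  k1 = f(0.430000, -0.324437) = 0.316320
  k2 = f(0.860000, -0.188420) = 0.821658
  w ← -0.324437 + (0.43/2)·(0.316320 + 0.821658) = -0.079772
w(0.86) ≈ -0.0798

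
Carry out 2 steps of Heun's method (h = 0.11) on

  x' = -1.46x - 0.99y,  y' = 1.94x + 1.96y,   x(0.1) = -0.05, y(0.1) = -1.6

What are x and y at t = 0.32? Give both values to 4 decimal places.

Heun on (x,y): k1 = f(t_n, state_n); k2 = f(t_n + h, state_n + h·k1); state_{n+1} = state_n + (h/2)·(k1 + k2).
0.100000: (-0.050000, -1.600000)
  k1 = (1.657000, -3.233000)
  predictor → (0.132270, -1.955630)
  k2 = (1.742960, -3.576431)
  → (0.136998, -1.974519)
0.210000: (0.136998, -1.974519)
  k1 = (1.754757, -3.604281)
  predictor → (0.330021, -2.370990)
  k2 = (1.865449, -4.006899)
  → (0.336109, -2.393134)
(x(0.32), y(0.32)) ≈ (0.3361, -2.3931)

0.3361, -2.3931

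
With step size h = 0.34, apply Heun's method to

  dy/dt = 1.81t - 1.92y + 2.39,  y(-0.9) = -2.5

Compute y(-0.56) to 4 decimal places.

-1.1218

Heun: k1 = f(t_n, y_n); k2 = f(t_n + h, y_n + h·k1); y_{n+1} = y_n + (h/2)·(k1 + k2).
t=-0.900000, y=-2.500000:
  k1 = f(-0.900000, -2.500000) = 5.561000
  k2 = f(-0.560000, -0.609260) = 2.546179
  y ← -2.500000 + (0.34/2)·(5.561000 + 2.546179) = -1.121780
y(-0.56) ≈ -1.1218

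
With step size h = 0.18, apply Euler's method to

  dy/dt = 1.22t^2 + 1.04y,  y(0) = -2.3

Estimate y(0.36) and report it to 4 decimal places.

-3.2346

Euler: y_{n+1} = y_n + h·f(t_n, y_n).
t=0.000000, y=-2.300000: f=-2.392000 → y ← -2.300000 + 0.18·(-2.392000) = -2.730560
t=0.180000, y=-2.730560: f=-2.800254 → y ← -2.730560 + 0.18·(-2.800254) = -3.234606
y(0.36) ≈ -3.2346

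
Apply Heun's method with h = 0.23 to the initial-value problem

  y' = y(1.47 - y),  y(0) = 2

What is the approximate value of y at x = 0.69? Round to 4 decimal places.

Heun: k1 = f(x_n, y_n); k2 = f(x_n + h, y_n + h·k1); y_{n+1} = y_n + (h/2)·(k1 + k2).
x=0.000000, y=2.000000:
  k1 = f(0.000000, 2.000000) = -1.060000
  k2 = f(0.230000, 1.756200) = -0.502624
  y ← 2.000000 + (0.23/2)·(-1.060000 + (-0.502624)) = 1.820298
x=0.230000, y=1.820298:
  k1 = f(0.230000, 1.820298) = -0.637647
  k2 = f(0.460000, 1.673639) = -0.340819
  y ← 1.820298 + (0.23/2)·(-0.637647 + (-0.340819)) = 1.707775
x=0.460000, y=1.707775:
  k1 = f(0.460000, 1.707775) = -0.406065
  k2 = f(0.690000, 1.614380) = -0.233083
  y ← 1.707775 + (0.23/2)·(-0.406065 + (-0.233083)) = 1.634272
y(0.69) ≈ 1.6343

1.6343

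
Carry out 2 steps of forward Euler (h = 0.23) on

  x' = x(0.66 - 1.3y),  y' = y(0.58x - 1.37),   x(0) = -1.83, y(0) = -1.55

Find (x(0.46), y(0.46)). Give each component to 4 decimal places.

Euler on (x,y): x_{n+1} = x_n + h·x', y_{n+1} = y_n + h·y'.
0.000000: (-1.830000, -1.550000); f=(-4.895250, 3.768670) → (-2.955908, -0.683206)
0.230000: (-2.955908, -0.683206); f=(-4.576240, 2.107298) → (-4.008443, -0.198527)
(x(0.46), y(0.46)) ≈ (-4.0084, -0.1985)

-4.0084, -0.1985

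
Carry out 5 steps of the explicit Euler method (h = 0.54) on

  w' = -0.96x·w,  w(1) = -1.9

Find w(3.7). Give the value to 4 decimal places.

Euler: w_{n+1} = w_n + h·f(x_n, w_n).
x=1.000000, w=-1.900000: f=1.824000 → w ← -1.900000 + 0.54·1.824000 = -0.915040
x=1.540000, w=-0.915040: f=1.352795 → w ← -0.915040 + 0.54·1.352795 = -0.184531
x=2.080000, w=-0.184531: f=0.368471 → w ← -0.184531 + 0.54·0.368471 = 0.014444
x=2.620000, w=0.014444: f=-0.036328 → w ← 0.014444 + 0.54·(-0.036328) = -0.005174
x=3.160000, w=-0.005174: f=0.015695 → w ← -0.005174 + 0.54·0.015695 = 0.003302
w(3.7) ≈ 0.0033

0.0033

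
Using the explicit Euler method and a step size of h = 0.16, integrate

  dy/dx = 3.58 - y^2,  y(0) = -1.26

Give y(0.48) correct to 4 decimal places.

0.0210

Euler: y_{n+1} = y_n + h·f(x_n, y_n).
x=0.000000, y=-1.260000: f=1.992400 → y ← -1.260000 + 0.16·1.992400 = -0.941216
x=0.160000, y=-0.941216: f=2.694112 → y ← -0.941216 + 0.16·2.694112 = -0.510158
x=0.320000, y=-0.510158: f=3.319739 → y ← -0.510158 + 0.16·3.319739 = 0.021000
y(0.48) ≈ 0.0210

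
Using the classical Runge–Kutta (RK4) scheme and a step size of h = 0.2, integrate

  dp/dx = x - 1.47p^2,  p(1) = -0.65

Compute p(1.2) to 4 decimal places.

-0.5361

RK4: k1 = f(x_n, p_n); k2 = f(x_n + h/2, p_n + (h/2)·k1); k3 = f(x_n + h/2, p_n + (h/2)·k2); k4 = f(x_n + h, p_n + h·k3); p_{n+1} = p_n + (h/6)·(k1 + 2k2 + 2k3 + k4).
x=1.000000, p=-0.650000:
  k1 = f(1.000000, -0.650000) = 0.378925
  k2 = f(1.100000, -0.612108) = 0.549227
  k3 = f(1.100000, -0.595077) = 0.579448
  k4 = f(1.200000, -0.534110) = 0.780647
  p ← -0.650000 + (0.2/6)·(k1 + 2k2 + 2k3 + k4) = -0.536103
p(1.2) ≈ -0.5361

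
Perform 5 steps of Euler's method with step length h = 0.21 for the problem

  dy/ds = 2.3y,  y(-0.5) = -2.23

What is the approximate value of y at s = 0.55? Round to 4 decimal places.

-15.9960

Euler: y_{n+1} = y_n + h·f(s_n, y_n).
s=-0.500000, y=-2.230000: f=-5.129000 → y ← -2.230000 + 0.21·(-5.129000) = -3.307090
s=-0.290000, y=-3.307090: f=-7.606307 → y ← -3.307090 + 0.21·(-7.606307) = -4.904414
s=-0.080000, y=-4.904414: f=-11.280153 → y ← -4.904414 + 0.21·(-11.280153) = -7.273247
s=0.130000, y=-7.273247: f=-16.728467 → y ← -7.273247 + 0.21·(-16.728467) = -10.786225
s=0.340000, y=-10.786225: f=-24.808317 → y ← -10.786225 + 0.21·(-24.808317) = -15.995971
y(0.55) ≈ -15.9960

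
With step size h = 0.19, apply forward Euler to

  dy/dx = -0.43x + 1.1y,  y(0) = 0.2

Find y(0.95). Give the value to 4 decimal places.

Euler: y_{n+1} = y_n + h·f(x_n, y_n).
x=0.000000, y=0.200000: f=0.220000 → y ← 0.200000 + 0.19·0.220000 = 0.241800
x=0.190000, y=0.241800: f=0.184280 → y ← 0.241800 + 0.19·0.184280 = 0.276813
x=0.380000, y=0.276813: f=0.141095 → y ← 0.276813 + 0.19·0.141095 = 0.303621
x=0.570000, y=0.303621: f=0.088883 → y ← 0.303621 + 0.19·0.088883 = 0.320509
x=0.760000, y=0.320509: f=0.025760 → y ← 0.320509 + 0.19·0.025760 = 0.325403
y(0.95) ≈ 0.3254

0.3254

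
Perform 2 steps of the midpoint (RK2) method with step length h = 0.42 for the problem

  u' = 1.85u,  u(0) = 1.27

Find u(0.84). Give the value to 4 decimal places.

5.4885

Midpoint: k1 = f(t_n, u_n); k2 = f(t_n + h/2, u_n + (h/2)·k1); u_{n+1} = u_n + h·k2.
t=0.000000, u=1.270000:
  k1 = f(0.000000, 1.270000) = 2.349500
  k2 = f(0.210000, 1.763395) = 3.262281
  u ← 1.270000 + 0.42·3.262281 = 2.640158
t=0.420000, u=2.640158:
  k1 = f(0.420000, 2.640158) = 4.884292
  k2 = f(0.630000, 3.665859) = 6.781840
  u ← 2.640158 + 0.42·6.781840 = 5.488531
u(0.84) ≈ 5.4885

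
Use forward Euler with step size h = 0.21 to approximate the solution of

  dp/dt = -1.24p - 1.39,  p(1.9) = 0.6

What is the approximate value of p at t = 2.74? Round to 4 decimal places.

Euler: p_{n+1} = p_n + h·f(t_n, p_n).
t=1.900000, p=0.600000: f=-2.134000 → p ← 0.600000 + 0.21·(-2.134000) = 0.151860
t=2.110000, p=0.151860: f=-1.578306 → p ← 0.151860 + 0.21·(-1.578306) = -0.179584
t=2.320000, p=-0.179584: f=-1.167315 → p ← -0.179584 + 0.21·(-1.167315) = -0.424721
t=2.530000, p=-0.424721: f=-0.863346 → p ← -0.424721 + 0.21·(-0.863346) = -0.606023
p(2.74) ≈ -0.6060

-0.6060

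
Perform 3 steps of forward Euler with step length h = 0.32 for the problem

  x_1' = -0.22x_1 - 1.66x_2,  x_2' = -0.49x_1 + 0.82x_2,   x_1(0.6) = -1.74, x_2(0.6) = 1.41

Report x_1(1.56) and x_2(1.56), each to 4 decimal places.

Euler on (x_1,x_2): x_1_{n+1} = x_1_n + h·x_1', x_2_{n+1} = x_2_n + h·x_2'.
0.600000: (-1.740000, 1.410000); f=(-1.957800, 2.008800) → (-2.366496, 2.052816)
0.920000: (-2.366496, 2.052816); f=(-2.887045, 2.842892) → (-3.290351, 2.962541)
1.240000: (-3.290351, 2.962541); f=(-4.193942, 4.041556) → (-4.632412, 4.255839)
(x_1(1.56), x_2(1.56)) ≈ (-4.6324, 4.2558)

-4.6324, 4.2558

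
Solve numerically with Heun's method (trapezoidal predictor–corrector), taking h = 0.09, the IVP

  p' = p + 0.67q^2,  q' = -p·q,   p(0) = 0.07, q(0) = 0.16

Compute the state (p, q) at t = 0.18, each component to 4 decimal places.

0.0871, 0.1578

Heun on (p,q): k1 = f(t_n, state_n); k2 = f(t_n + h, state_n + h·k1); state_{n+1} = state_n + (h/2)·(k1 + k2).
0.000000: (0.070000, 0.160000)
  k1 = (0.087152, -0.011200)
  predictor → (0.077844, 0.158992)
  k2 = (0.094780, -0.012377)
  → (0.078187, 0.158939)
0.090000: (0.078187, 0.158939)
  k1 = (0.095112, -0.012427)
  predictor → (0.086747, 0.157821)
  k2 = (0.103435, -0.013690)
  → (0.087122, 0.157764)
(p(0.18), q(0.18)) ≈ (0.0871, 0.1578)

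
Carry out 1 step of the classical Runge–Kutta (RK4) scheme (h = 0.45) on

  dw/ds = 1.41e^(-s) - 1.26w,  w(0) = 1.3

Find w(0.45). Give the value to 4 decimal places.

1.1190

RK4: k1 = f(s_n, w_n); k2 = f(s_n + h/2, w_n + (h/2)·k1); k3 = f(s_n + h/2, w_n + (h/2)·k2); k4 = f(s_n + h, w_n + h·k3); w_{n+1} = w_n + (h/6)·(k1 + 2k2 + 2k3 + k4).
s=0.000000, w=1.300000:
  k1 = f(0.000000, 1.300000) = -0.228000
  k2 = f(0.225000, 1.248700) = -0.447454
  k3 = f(0.225000, 1.199323) = -0.385239
  k4 = f(0.450000, 1.126643) = -0.520514
  w ← 1.300000 + (0.45/6)·(k1 + 2k2 + 2k3 + k4) = 1.118958
w(0.45) ≈ 1.1190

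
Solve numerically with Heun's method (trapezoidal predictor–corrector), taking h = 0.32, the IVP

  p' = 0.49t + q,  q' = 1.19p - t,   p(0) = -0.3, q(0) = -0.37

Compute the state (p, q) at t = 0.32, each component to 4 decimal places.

Heun on (p,q): k1 = f(t_n, state_n); k2 = f(t_n + h, state_n + h·k1); state_{n+1} = state_n + (h/2)·(k1 + k2).
0.000000: (-0.300000, -0.370000)
  k1 = (-0.370000, -0.357000)
  predictor → (-0.418400, -0.484240)
  k2 = (-0.327440, -0.817896)
  → (-0.411590, -0.557983)
(p(0.32), q(0.32)) ≈ (-0.4116, -0.5580)

-0.4116, -0.5580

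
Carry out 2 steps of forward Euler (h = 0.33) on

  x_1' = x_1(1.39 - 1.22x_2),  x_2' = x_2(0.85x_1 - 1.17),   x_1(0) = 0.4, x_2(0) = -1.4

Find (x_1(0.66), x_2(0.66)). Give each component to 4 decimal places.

Euler on (x_1,x_2): x_1_{n+1} = x_1_n + h·x_1', x_2_{n+1} = x_2_n + h·x_2'.
0.000000: (0.400000, -1.400000); f=(1.239200, 1.162000) → (0.808936, -1.016540)
0.330000: (0.808936, -1.016540); f=(2.127646, 0.490383) → (1.511059, -0.854713)
(x_1(0.66), x_2(0.66)) ≈ (1.5111, -0.8547)

1.5111, -0.8547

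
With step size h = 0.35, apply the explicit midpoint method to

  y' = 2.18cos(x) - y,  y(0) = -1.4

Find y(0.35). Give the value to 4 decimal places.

-0.3779

Midpoint: k1 = f(x_n, y_n); k2 = f(x_n + h/2, y_n + (h/2)·k1); y_{n+1} = y_n + h·k2.
x=0.000000, y=-1.400000:
  k1 = f(0.000000, -1.400000) = 3.580000
  k2 = f(0.175000, -0.773500) = 2.920204
  y ← -1.400000 + 0.35·2.920204 = -0.377929
y(0.35) ≈ -0.3779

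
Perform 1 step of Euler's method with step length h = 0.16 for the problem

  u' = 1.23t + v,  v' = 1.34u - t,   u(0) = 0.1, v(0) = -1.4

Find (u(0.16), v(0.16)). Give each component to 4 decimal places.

-0.1240, -1.3786

Euler on (u,v): u_{n+1} = u_n + h·u', v_{n+1} = v_n + h·v'.
0.000000: (0.100000, -1.400000); f=(-1.400000, 0.134000) → (-0.124000, -1.378560)
(u(0.16), v(0.16)) ≈ (-0.1240, -1.3786)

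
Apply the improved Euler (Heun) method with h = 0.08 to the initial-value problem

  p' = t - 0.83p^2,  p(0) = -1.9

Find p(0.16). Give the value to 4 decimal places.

Heun: k1 = f(t_n, p_n); k2 = f(t_n + h, p_n + h·k1); p_{n+1} = p_n + (h/2)·(k1 + k2).
t=0.000000, p=-1.900000:
  k1 = f(0.000000, -1.900000) = -2.996300
  k2 = f(0.080000, -2.139704) = -3.720017
  p ← -1.900000 + (0.08/2)·(-2.996300 + (-3.720017)) = -2.168653
t=0.080000, p=-2.168653:
  k1 = f(0.080000, -2.168653) = -3.823535
  k2 = f(0.160000, -2.474535) = -4.922360
  p ← -2.168653 + (0.08/2)·(-3.823535 + (-4.922360)) = -2.518488
p(0.16) ≈ -2.5185

-2.5185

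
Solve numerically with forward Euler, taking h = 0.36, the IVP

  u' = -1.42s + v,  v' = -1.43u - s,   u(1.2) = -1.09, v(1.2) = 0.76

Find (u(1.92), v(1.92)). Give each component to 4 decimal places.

-1.9072, 1.0636

Euler on (u,v): u_{n+1} = u_n + h·u', v_{n+1} = v_n + h·v'.
1.200000: (-1.090000, 0.760000); f=(-0.944000, 0.358700) → (-1.429840, 0.889132)
1.560000: (-1.429840, 0.889132); f=(-1.326068, 0.484671) → (-1.907224, 1.063614)
(u(1.92), v(1.92)) ≈ (-1.9072, 1.0636)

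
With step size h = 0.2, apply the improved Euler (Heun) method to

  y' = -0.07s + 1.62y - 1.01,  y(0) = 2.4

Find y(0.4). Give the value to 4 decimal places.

3.9829

Heun: k1 = f(s_n, y_n); k2 = f(s_n + h, y_n + h·k1); y_{n+1} = y_n + (h/2)·(k1 + k2).
s=0.000000, y=2.400000:
  k1 = f(0.000000, 2.400000) = 2.878000
  k2 = f(0.200000, 2.975600) = 3.796472
  y ← 2.400000 + (0.2/2)·(2.878000 + 3.796472) = 3.067447
s=0.200000, y=3.067447:
  k1 = f(0.200000, 3.067447) = 3.945264
  k2 = f(0.400000, 3.856500) = 5.209530
  y ← 3.067447 + (0.2/2)·(3.945264 + 5.209530) = 3.982927
y(0.4) ≈ 3.9829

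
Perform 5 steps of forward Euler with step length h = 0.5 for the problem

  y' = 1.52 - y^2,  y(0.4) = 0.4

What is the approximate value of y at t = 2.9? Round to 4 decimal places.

Euler: y_{n+1} = y_n + h·f(t_n, y_n).
t=0.400000, y=0.400000: f=1.360000 → y ← 0.400000 + 0.5·1.360000 = 1.080000
t=0.900000, y=1.080000: f=0.353600 → y ← 1.080000 + 0.5·0.353600 = 1.256800
t=1.400000, y=1.256800: f=-0.059546 → y ← 1.256800 + 0.5·(-0.059546) = 1.227027
t=1.900000, y=1.227027: f=0.014405 → y ← 1.227027 + 0.5·0.014405 = 1.234229
t=2.400000, y=1.234229: f=-0.003322 → y ← 1.234229 + 0.5·(-0.003322) = 1.232568
y(2.9) ≈ 1.2326

1.2326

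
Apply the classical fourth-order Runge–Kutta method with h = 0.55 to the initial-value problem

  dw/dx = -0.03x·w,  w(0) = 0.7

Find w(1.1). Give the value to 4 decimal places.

0.6874

RK4: k1 = f(x_n, w_n); k2 = f(x_n + h/2, w_n + (h/2)·k1); k3 = f(x_n + h/2, w_n + (h/2)·k2); k4 = f(x_n + h, w_n + h·k3); w_{n+1} = w_n + (h/6)·(k1 + 2k2 + 2k3 + k4).
x=0.000000, w=0.700000:
  k1 = f(0.000000, 0.700000) = 0.000000
  k2 = f(0.275000, 0.700000) = -0.005775
  k3 = f(0.275000, 0.698412) = -0.005762
  k4 = f(0.550000, 0.696831) = -0.011498
  w ← 0.700000 + (0.55/6)·(k1 + 2k2 + 2k3 + k4) = 0.696831
x=0.550000, w=0.696831:
  k1 = f(0.550000, 0.696831) = -0.011498
  k2 = f(0.825000, 0.693669) = -0.017168
  k3 = f(0.825000, 0.692110) = -0.017130
  k4 = f(1.100000, 0.687410) = -0.022685
  w ← 0.696831 + (0.55/6)·(k1 + 2k2 + 2k3 + k4) = 0.687410
w(1.1) ≈ 0.6874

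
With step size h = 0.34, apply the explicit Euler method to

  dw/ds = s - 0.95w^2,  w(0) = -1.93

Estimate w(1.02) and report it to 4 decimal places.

-18.3264

Euler: w_{n+1} = w_n + h·f(s_n, w_n).
s=0.000000, w=-1.930000: f=-3.538655 → w ← -1.930000 + 0.34·(-3.538655) = -3.133143
s=0.340000, w=-3.133143: f=-8.985754 → w ← -3.133143 + 0.34·(-8.985754) = -6.188299
s=0.680000, w=-6.188299: f=-35.700293 → w ← -6.188299 + 0.34·(-35.700293) = -18.326399
w(1.02) ≈ -18.3264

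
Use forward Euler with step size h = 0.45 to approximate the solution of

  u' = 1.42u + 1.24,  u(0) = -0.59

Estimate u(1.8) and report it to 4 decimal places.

1.1707

Euler: u_{n+1} = u_n + h·f(x_n, u_n).
x=0.000000, u=-0.590000: f=0.402200 → u ← -0.590000 + 0.45·0.402200 = -0.409010
x=0.450000, u=-0.409010: f=0.659206 → u ← -0.409010 + 0.45·0.659206 = -0.112367
x=0.900000, u=-0.112367: f=1.080438 → u ← -0.112367 + 0.45·1.080438 = 0.373830
x=1.350000, u=0.373830: f=1.770838 → u ← 0.373830 + 0.45·1.770838 = 1.170707
u(1.8) ≈ 1.1707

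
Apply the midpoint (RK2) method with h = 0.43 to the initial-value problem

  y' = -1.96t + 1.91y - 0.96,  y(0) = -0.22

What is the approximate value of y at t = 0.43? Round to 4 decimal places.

-1.2384

Midpoint: k1 = f(t_n, y_n); k2 = f(t_n + h/2, y_n + (h/2)·k1); y_{n+1} = y_n + h·k2.
t=0.000000, y=-0.220000:
  k1 = f(0.000000, -0.220000) = -1.380200
  k2 = f(0.215000, -0.516743) = -2.368379
  y ← -0.220000 + 0.43·(-2.368379) = -1.238403
y(0.43) ≈ -1.2384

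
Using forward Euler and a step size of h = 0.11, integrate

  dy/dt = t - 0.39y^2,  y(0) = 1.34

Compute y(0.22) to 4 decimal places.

1.2066

Euler: y_{n+1} = y_n + h·f(t_n, y_n).
t=0.000000, y=1.340000: f=-0.700284 → y ← 1.340000 + 0.11·(-0.700284) = 1.262969
t=0.110000, y=1.262969: f=-0.512085 → y ← 1.262969 + 0.11·(-0.512085) = 1.206639
y(0.22) ≈ 1.2066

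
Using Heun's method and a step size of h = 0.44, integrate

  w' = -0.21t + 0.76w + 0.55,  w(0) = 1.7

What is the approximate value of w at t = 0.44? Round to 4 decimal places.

2.6257

Heun: k1 = f(t_n, w_n); k2 = f(t_n + h, w_n + h·k1); w_{n+1} = w_n + (h/2)·(k1 + k2).
t=0.000000, w=1.700000:
  k1 = f(0.000000, 1.700000) = 1.842000
  k2 = f(0.440000, 2.510480) = 2.365565
  w ← 1.700000 + (0.44/2)·(1.842000 + 2.365565) = 2.625664
w(0.44) ≈ 2.6257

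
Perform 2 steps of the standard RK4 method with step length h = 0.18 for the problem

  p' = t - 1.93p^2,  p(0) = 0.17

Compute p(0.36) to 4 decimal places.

RK4: k1 = f(t_n, p_n); k2 = f(t_n + h/2, p_n + (h/2)·k1); k3 = f(t_n + h/2, p_n + (h/2)·k2); k4 = f(t_n + h, p_n + h·k3); p_{n+1} = p_n + (h/6)·(k1 + 2k2 + 2k3 + k4).
t=0.000000, p=0.170000:
  k1 = f(0.000000, 0.170000) = -0.055777
  k2 = f(0.090000, 0.164980) = 0.037468
  k3 = f(0.090000, 0.173372) = 0.031988
  k4 = f(0.180000, 0.175758) = 0.120381
  p ← 0.170000 + (0.18/6)·(k1 + 2k2 + 2k3 + k4) = 0.176106
t=0.180000, p=0.176106:
  k1 = f(0.180000, 0.176106) = 0.120145
  k2 = f(0.270000, 0.186919) = 0.202569
  k3 = f(0.270000, 0.194337) = 0.197110
  k4 = f(0.360000, 0.211585) = 0.273597
  p ← 0.176106 + (0.18/6)·(k1 + 2k2 + 2k3 + k4) = 0.211898
p(0.36) ≈ 0.2119

0.2119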